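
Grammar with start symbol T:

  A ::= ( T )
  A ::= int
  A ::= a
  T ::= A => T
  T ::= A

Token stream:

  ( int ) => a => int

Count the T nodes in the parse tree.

[T [A ( [T [A int]] )] => [T [A a] => [T [A int]]]]

4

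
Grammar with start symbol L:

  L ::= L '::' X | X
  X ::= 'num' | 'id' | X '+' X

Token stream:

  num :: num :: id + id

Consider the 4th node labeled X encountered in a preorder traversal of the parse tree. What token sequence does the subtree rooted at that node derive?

id

[L [L [L [X num]] :: [X num]] :: [X [X id] + [X id]]]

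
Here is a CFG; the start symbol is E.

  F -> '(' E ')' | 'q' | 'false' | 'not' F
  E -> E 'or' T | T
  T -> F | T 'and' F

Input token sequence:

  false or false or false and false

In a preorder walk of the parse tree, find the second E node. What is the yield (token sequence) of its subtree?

[E [E [E [T [F false]]] or [T [F false]]] or [T [T [F false]] and [F false]]]

false or false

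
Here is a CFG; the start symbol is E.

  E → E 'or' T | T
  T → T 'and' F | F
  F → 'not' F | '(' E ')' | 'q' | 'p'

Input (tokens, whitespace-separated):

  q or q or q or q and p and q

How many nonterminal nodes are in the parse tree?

[E [E [E [E [T [F q]]] or [T [F q]]] or [T [F q]]] or [T [T [T [F q]] and [F p]] and [F q]]]

16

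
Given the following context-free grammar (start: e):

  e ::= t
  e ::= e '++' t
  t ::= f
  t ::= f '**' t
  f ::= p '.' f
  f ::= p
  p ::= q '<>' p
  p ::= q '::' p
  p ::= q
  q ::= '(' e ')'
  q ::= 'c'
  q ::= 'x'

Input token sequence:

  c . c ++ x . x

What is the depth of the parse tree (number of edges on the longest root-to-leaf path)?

7

[e [e [t [f [p [q c]] . [f [p [q c]]]]]] ++ [t [f [p [q x]] . [f [p [q x]]]]]]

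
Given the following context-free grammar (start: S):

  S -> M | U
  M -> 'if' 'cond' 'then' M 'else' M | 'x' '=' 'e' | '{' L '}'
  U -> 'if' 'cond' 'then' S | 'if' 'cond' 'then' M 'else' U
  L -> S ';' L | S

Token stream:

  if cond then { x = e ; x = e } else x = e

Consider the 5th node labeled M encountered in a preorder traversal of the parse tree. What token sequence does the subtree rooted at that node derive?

x = e

[S [M if cond then [M { [L [S [M x = e]] ; [L [S [M x = e]]]] }] else [M x = e]]]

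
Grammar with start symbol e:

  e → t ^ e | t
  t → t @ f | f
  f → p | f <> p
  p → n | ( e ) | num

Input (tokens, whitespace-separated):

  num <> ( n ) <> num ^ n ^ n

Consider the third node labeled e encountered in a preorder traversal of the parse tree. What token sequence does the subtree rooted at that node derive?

n ^ n

[e [t [f [f [f [p num]] <> [p ( [e [t [f [p n]]]] )]] <> [p num]]] ^ [e [t [f [p n]]] ^ [e [t [f [p n]]]]]]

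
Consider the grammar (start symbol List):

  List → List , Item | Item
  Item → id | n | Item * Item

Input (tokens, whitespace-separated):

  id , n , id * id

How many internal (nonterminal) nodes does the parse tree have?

8

[List [List [List [Item id]] , [Item n]] , [Item [Item id] * [Item id]]]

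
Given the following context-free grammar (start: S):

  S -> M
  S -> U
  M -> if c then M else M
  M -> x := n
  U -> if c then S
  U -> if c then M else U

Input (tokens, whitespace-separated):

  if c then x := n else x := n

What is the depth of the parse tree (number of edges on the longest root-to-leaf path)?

3

[S [M if c then [M x := n] else [M x := n]]]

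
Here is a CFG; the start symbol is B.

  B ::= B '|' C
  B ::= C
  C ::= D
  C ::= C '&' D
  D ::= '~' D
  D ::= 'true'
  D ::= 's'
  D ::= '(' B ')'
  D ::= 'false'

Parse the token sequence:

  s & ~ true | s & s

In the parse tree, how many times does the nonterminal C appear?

[B [B [C [C [D s]] & [D ~ [D true]]]] | [C [C [D s]] & [D s]]]

4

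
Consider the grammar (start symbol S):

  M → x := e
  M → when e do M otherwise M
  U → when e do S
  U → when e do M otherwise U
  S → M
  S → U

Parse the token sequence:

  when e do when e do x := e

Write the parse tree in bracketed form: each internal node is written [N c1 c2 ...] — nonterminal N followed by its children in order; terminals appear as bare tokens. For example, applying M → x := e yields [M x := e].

[S [U when e do [S [U when e do [S [M x := e]]]]]]

S
U
when e do S
when e do U
when e do when e do S
when e do when e do M
when e do when e do x := e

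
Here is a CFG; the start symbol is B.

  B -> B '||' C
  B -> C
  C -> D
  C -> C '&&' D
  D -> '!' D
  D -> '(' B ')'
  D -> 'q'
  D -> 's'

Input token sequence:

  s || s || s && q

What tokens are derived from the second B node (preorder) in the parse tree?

s || s

[B [B [B [C [D s]]] || [C [D s]]] || [C [C [D s]] && [D q]]]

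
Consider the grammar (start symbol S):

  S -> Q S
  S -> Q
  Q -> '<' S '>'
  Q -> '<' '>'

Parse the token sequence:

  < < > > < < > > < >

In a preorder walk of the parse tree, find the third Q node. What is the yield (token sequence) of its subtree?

[S [Q < [S [Q < >]] >] [S [Q < [S [Q < >]] >] [S [Q < >]]]]

< < > >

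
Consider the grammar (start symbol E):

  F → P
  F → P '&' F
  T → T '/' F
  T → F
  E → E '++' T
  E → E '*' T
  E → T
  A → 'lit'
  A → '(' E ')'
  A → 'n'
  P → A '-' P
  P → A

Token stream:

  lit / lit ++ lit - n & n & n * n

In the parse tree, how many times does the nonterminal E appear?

[E [E [E [T [T [F [P [A lit]]]] / [F [P [A lit]]]]] ++ [T [F [P [A lit] - [P [A n]]] & [F [P [A n]] & [F [P [A n]]]]]]] * [T [F [P [A n]]]]]

3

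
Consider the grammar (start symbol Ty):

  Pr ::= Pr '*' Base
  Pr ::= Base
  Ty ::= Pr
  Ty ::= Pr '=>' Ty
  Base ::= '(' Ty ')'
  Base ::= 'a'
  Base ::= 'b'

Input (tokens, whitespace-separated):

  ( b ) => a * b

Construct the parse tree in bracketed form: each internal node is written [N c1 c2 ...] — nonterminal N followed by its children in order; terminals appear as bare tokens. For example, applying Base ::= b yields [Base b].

[Ty [Pr [Base ( [Ty [Pr [Base b]]] )]] => [Ty [Pr [Pr [Base a]] * [Base b]]]]

Ty
Pr => Ty
Base => Ty
( Ty ) => Ty
( Pr ) => Ty
( Base ) => Ty
( b ) => Ty
( b ) => Pr
( b ) => Pr * Base
( b ) => Base * Base
( b ) => a * Base
( b ) => a * b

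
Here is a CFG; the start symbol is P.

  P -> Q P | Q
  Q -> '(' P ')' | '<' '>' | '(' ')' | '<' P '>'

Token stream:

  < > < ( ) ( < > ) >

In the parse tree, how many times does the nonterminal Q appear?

5

[P [Q < >] [P [Q < [P [Q ( )] [P [Q ( [P [Q < >]] )]]] >]]]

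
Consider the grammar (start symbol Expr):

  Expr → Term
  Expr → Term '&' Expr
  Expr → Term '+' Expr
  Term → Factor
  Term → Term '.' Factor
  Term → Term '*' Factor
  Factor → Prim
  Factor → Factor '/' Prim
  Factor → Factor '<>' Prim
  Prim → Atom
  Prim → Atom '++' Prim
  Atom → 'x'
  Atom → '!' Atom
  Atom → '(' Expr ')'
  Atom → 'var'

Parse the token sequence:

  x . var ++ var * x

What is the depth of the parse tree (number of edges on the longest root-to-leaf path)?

7

[Expr [Term [Term [Term [Factor [Prim [Atom x]]]] . [Factor [Prim [Atom var] ++ [Prim [Atom var]]]]] * [Factor [Prim [Atom x]]]]]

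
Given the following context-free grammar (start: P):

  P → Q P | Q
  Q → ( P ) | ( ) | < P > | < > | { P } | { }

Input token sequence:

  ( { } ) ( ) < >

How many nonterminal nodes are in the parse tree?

8

[P [Q ( [P [Q { }]] )] [P [Q ( )] [P [Q < >]]]]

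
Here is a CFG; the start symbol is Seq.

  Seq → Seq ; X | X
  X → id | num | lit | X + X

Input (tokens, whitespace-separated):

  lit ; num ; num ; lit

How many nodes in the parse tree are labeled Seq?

4

[Seq [Seq [Seq [Seq [X lit]] ; [X num]] ; [X num]] ; [X lit]]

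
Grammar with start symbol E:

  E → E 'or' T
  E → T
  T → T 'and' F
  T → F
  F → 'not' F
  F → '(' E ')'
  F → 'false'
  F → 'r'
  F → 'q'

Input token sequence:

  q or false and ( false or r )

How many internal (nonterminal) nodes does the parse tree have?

[E [E [T [F q]]] or [T [T [F false]] and [F ( [E [E [T [F false]]] or [T [F r]]] )]]]

14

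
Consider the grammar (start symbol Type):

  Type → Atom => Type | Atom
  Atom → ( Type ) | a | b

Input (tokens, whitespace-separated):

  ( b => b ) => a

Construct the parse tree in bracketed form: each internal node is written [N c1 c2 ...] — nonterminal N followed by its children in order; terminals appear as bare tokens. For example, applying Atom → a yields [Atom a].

[Type [Atom ( [Type [Atom b] => [Type [Atom b]]] )] => [Type [Atom a]]]

Type
Atom => Type
( Type ) => Type
( Atom => Type ) => Type
( b => Type ) => Type
( b => Atom ) => Type
( b => b ) => Type
( b => b ) => Atom
( b => b ) => a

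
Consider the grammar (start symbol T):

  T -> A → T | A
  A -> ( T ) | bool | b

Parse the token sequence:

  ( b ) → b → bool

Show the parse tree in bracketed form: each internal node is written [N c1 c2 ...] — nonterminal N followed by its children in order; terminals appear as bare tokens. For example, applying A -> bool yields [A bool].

[T [A ( [T [A b]] )] → [T [A b] → [T [A bool]]]]

T
A → T
( T ) → T
( A ) → T
( b ) → T
( b ) → A → T
( b ) → b → T
( b ) → b → A
( b ) → b → bool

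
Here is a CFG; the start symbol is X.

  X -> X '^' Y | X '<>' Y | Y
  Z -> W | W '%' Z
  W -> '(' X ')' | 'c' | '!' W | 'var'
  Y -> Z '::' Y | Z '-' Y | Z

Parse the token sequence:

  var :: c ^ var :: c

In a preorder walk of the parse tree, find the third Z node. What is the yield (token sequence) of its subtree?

[X [X [Y [Z [W var]] :: [Y [Z [W c]]]]] ^ [Y [Z [W var]] :: [Y [Z [W c]]]]]

var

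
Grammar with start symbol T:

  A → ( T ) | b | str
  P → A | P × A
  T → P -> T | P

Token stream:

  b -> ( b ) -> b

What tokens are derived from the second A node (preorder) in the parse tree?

[T [P [A b]] -> [T [P [A ( [T [P [A b]]] )]] -> [T [P [A b]]]]]

( b )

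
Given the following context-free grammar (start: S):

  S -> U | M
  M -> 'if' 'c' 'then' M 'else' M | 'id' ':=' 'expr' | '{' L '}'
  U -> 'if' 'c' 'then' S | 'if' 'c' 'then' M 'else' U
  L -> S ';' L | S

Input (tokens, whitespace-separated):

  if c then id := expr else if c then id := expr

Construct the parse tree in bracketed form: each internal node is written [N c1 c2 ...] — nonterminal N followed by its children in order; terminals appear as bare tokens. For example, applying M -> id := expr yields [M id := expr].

S
U
if c then M else U
if c then id := expr else U
if c then id := expr else if c then S
if c then id := expr else if c then M
if c then id := expr else if c then id := expr

[S [U if c then [M id := expr] else [U if c then [S [M id := expr]]]]]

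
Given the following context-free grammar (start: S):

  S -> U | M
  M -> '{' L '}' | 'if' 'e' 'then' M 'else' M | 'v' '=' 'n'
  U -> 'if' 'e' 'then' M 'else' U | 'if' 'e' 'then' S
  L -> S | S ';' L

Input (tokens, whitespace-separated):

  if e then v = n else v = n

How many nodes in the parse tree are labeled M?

3

[S [M if e then [M v = n] else [M v = n]]]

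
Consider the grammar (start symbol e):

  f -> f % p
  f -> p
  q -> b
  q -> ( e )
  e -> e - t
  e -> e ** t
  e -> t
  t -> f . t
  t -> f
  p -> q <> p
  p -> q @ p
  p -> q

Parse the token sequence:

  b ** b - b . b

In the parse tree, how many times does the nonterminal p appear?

[e [e [e [t [f [p [q b]]]]] ** [t [f [p [q b]]]]] - [t [f [p [q b]]] . [t [f [p [q b]]]]]]

4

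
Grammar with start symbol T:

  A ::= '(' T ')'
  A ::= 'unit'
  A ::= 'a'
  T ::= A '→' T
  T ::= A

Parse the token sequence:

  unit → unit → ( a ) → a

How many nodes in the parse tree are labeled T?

[T [A unit] → [T [A unit] → [T [A ( [T [A a]] )] → [T [A a]]]]]

5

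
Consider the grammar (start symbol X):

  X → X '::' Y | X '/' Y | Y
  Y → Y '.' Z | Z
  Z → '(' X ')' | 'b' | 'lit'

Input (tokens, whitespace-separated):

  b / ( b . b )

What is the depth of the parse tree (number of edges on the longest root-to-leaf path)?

[X [X [Y [Z b]]] / [Y [Z ( [X [Y [Y [Z b]] . [Z b]]] )]]]

7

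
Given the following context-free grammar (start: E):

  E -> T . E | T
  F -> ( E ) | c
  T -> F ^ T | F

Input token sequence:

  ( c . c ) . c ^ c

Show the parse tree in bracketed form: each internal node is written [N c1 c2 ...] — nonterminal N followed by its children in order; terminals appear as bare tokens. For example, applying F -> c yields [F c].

E
T . E
F . E
( E ) . E
( T . E ) . E
( F . E ) . E
( c . E ) . E
( c . T ) . E
( c . F ) . E
( c . c ) . E
( c . c ) . T
( c . c ) . F ^ T
( c . c ) . c ^ T
( c . c ) . c ^ F
( c . c ) . c ^ c

[E [T [F ( [E [T [F c]] . [E [T [F c]]]] )]] . [E [T [F c] ^ [T [F c]]]]]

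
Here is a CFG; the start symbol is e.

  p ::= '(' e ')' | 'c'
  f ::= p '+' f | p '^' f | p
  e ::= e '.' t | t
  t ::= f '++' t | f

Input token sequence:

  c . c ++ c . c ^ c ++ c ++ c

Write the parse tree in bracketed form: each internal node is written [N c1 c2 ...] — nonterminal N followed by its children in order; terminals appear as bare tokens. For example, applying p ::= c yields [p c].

e
e . t
e . t . t
t . t . t
f . t . t
p . t . t
c . t . t
c . f ++ t . t
c . p ++ t . t
c . c ++ t . t
c . c ++ f . t
c . c ++ p . t
c . c ++ c . t
c . c ++ c . f ++ t
c . c ++ c . p ^ f ++ t
c . c ++ c . c ^ f ++ t
c . c ++ c . c ^ p ++ t
c . c ++ c . c ^ c ++ t
c . c ++ c . c ^ c ++ f ++ t
c . c ++ c . c ^ c ++ p ++ t
c . c ++ c . c ^ c ++ c ++ t
c . c ++ c . c ^ c ++ c ++ f
c . c ++ c . c ^ c ++ c ++ p
c . c ++ c . c ^ c ++ c ++ c

[e [e [e [t [f [p c]]]] . [t [f [p c]] ++ [t [f [p c]]]]] . [t [f [p c] ^ [f [p c]]] ++ [t [f [p c]] ++ [t [f [p c]]]]]]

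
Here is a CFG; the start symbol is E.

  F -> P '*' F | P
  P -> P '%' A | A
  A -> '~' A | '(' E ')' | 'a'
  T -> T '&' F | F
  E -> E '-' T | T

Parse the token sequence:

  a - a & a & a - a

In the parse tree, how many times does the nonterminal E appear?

[E [E [E [T [F [P [A a]]]]] - [T [T [T [F [P [A a]]]] & [F [P [A a]]]] & [F [P [A a]]]]] - [T [F [P [A a]]]]]

3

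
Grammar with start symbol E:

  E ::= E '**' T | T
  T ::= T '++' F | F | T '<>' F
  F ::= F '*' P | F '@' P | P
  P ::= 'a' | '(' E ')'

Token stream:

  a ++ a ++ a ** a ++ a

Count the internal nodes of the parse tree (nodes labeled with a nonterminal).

[E [E [T [T [T [F [P a]]] ++ [F [P a]]] ++ [F [P a]]]] ** [T [T [F [P a]]] ++ [F [P a]]]]

17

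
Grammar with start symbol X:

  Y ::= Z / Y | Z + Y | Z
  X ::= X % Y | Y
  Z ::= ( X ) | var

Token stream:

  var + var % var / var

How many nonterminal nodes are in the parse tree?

10

[X [X [Y [Z var] + [Y [Z var]]]] % [Y [Z var] / [Y [Z var]]]]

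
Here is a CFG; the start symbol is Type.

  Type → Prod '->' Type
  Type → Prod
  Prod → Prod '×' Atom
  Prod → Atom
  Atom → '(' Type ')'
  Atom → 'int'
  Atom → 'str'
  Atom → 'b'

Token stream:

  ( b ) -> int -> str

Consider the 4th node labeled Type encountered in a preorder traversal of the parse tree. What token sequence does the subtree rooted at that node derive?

[Type [Prod [Atom ( [Type [Prod [Atom b]]] )]] -> [Type [Prod [Atom int]] -> [Type [Prod [Atom str]]]]]

str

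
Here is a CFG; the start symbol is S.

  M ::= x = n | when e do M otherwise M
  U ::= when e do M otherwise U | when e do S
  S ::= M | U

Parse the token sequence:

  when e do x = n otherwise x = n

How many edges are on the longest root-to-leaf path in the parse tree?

[S [M when e do [M x = n] otherwise [M x = n]]]

3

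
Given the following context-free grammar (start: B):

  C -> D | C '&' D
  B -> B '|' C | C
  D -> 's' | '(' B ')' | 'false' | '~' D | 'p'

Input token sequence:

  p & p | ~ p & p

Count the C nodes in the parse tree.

4

[B [B [C [C [D p]] & [D p]]] | [C [C [D ~ [D p]]] & [D p]]]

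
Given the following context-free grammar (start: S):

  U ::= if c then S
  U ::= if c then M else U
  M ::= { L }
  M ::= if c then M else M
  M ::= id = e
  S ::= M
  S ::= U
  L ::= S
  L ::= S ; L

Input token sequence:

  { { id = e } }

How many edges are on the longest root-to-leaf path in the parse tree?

8

[S [M { [L [S [M { [L [S [M id = e]]] }]]] }]]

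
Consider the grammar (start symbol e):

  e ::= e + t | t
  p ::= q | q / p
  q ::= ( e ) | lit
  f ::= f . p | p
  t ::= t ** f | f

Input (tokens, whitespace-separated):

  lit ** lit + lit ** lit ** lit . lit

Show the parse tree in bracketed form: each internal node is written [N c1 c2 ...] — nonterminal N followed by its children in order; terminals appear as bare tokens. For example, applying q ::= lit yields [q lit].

[e [e [t [t [f [p [q lit]]]] ** [f [p [q lit]]]]] + [t [t [t [f [p [q lit]]]] ** [f [p [q lit]]]] ** [f [f [p [q lit]]] . [p [q lit]]]]]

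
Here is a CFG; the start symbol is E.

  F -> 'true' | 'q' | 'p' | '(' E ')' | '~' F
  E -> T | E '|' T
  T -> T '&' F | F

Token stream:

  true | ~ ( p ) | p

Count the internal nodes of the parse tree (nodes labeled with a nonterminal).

13

[E [E [E [T [F true]]] | [T [F ~ [F ( [E [T [F p]]] )]]]] | [T [F p]]]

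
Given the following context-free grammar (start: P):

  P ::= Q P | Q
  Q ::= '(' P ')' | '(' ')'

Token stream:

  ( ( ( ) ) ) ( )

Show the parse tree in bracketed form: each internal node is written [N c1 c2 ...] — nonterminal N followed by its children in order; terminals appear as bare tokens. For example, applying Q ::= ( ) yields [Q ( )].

P
Q P
( P ) P
( Q ) P
( ( P ) ) P
( ( Q ) ) P
( ( ( ) ) ) P
( ( ( ) ) ) Q
( ( ( ) ) ) ( )

[P [Q ( [P [Q ( [P [Q ( )]] )]] )] [P [Q ( )]]]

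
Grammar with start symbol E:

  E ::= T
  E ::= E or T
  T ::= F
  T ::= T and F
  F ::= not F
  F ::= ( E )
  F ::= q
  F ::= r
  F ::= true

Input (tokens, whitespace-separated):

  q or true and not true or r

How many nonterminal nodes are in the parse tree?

[E [E [E [T [F q]]] or [T [T [F true]] and [F not [F true]]]] or [T [F r]]]

12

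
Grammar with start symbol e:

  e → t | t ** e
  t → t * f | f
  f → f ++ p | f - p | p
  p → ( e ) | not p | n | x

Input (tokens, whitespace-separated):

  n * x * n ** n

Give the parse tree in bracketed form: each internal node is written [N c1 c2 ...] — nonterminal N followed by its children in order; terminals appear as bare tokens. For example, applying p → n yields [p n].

e
t ** e
t * f ** e
t * f * f ** e
f * f * f ** e
p * f * f ** e
n * f * f ** e
n * p * f ** e
n * x * f ** e
n * x * p ** e
n * x * n ** e
n * x * n ** t
n * x * n ** f
n * x * n ** p
n * x * n ** n

[e [t [t [t [f [p n]]] * [f [p x]]] * [f [p n]]] ** [e [t [f [p n]]]]]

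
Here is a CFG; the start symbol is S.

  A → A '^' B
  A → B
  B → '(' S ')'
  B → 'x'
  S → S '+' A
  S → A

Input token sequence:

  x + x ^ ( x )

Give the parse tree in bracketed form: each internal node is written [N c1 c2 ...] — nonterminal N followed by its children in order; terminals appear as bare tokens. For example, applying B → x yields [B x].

[S [S [A [B x]]] + [A [A [B x]] ^ [B ( [S [A [B x]]] )]]]

S
S + A
A + A
B + A
x + A
x + A ^ B
x + B ^ B
x + x ^ B
x + x ^ ( S )
x + x ^ ( A )
x + x ^ ( B )
x + x ^ ( x )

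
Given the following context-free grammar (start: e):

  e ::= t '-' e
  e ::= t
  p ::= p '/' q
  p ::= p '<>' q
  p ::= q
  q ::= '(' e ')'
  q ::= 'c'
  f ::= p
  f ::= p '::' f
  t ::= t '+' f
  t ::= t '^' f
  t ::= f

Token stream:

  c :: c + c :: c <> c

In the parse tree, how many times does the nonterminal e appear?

1

[e [t [t [f [p [q c]] :: [f [p [q c]]]]] + [f [p [q c]] :: [f [p [p [q c]] <> [q c]]]]]]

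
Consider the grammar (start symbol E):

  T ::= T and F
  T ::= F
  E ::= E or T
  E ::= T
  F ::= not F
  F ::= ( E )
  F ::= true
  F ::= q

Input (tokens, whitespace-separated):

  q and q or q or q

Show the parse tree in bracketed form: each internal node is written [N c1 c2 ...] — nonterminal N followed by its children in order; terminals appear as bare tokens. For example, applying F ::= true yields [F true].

[E [E [E [T [T [F q]] and [F q]]] or [T [F q]]] or [T [F q]]]

E
E or T
E or T or T
T or T or T
T and F or T or T
F and F or T or T
q and F or T or T
q and q or T or T
q and q or F or T
q and q or q or T
q and q or q or F
q and q or q or q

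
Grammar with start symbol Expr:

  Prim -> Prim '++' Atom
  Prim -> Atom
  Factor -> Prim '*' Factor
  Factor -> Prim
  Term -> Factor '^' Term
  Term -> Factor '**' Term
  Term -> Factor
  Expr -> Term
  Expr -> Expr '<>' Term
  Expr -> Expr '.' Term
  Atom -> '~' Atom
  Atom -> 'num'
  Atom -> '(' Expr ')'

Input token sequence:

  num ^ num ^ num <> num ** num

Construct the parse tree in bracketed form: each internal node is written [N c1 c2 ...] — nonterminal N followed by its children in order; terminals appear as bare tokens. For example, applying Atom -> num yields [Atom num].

[Expr [Expr [Term [Factor [Prim [Atom num]]] ^ [Term [Factor [Prim [Atom num]]] ^ [Term [Factor [Prim [Atom num]]]]]]] <> [Term [Factor [Prim [Atom num]]] ** [Term [Factor [Prim [Atom num]]]]]]

Expr
Expr <> Term
Term <> Term
Factor ^ Term <> Term
Prim ^ Term <> Term
Atom ^ Term <> Term
num ^ Term <> Term
num ^ Factor ^ Term <> Term
num ^ Prim ^ Term <> Term
num ^ Atom ^ Term <> Term
num ^ num ^ Term <> Term
num ^ num ^ Factor <> Term
num ^ num ^ Prim <> Term
num ^ num ^ Atom <> Term
num ^ num ^ num <> Term
num ^ num ^ num <> Factor ** Term
num ^ num ^ num <> Prim ** Term
num ^ num ^ num <> Atom ** Term
num ^ num ^ num <> num ** Term
num ^ num ^ num <> num ** Factor
num ^ num ^ num <> num ** Prim
num ^ num ^ num <> num ** Atom
num ^ num ^ num <> num ** num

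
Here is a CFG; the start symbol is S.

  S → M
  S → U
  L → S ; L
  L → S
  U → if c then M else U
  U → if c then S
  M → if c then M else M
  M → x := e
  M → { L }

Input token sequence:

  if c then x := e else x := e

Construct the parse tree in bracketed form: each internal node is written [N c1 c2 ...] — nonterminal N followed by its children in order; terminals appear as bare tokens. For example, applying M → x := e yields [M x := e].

S
M
if c then M else M
if c then x := e else M
if c then x := e else x := e

[S [M if c then [M x := e] else [M x := e]]]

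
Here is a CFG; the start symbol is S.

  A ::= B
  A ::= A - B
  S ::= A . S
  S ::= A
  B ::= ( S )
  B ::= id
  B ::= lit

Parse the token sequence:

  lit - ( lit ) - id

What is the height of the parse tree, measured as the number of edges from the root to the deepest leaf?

[S [A [A [A [B lit]] - [B ( [S [A [B lit]]] )]] - [B id]]]

7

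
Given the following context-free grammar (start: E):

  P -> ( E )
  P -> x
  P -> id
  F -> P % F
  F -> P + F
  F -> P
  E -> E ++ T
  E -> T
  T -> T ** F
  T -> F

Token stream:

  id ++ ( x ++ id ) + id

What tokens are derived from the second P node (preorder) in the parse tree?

[E [E [T [F [P id]]]] ++ [T [F [P ( [E [E [T [F [P x]]]] ++ [T [F [P id]]]] )] + [F [P id]]]]]

( x ++ id )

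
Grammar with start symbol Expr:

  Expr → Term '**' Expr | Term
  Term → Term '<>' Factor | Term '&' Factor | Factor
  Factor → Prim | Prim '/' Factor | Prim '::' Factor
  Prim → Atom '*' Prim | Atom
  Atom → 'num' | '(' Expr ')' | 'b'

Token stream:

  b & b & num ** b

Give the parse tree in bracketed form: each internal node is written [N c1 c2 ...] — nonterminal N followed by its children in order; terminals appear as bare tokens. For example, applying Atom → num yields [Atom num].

[Expr [Term [Term [Term [Factor [Prim [Atom b]]]] & [Factor [Prim [Atom b]]]] & [Factor [Prim [Atom num]]]] ** [Expr [Term [Factor [Prim [Atom b]]]]]]

Expr
Term ** Expr
Term & Factor ** Expr
Term & Factor & Factor ** Expr
Factor & Factor & Factor ** Expr
Prim & Factor & Factor ** Expr
Atom & Factor & Factor ** Expr
b & Factor & Factor ** Expr
b & Prim & Factor ** Expr
b & Atom & Factor ** Expr
b & b & Factor ** Expr
b & b & Prim ** Expr
b & b & Atom ** Expr
b & b & num ** Expr
b & b & num ** Term
b & b & num ** Factor
b & b & num ** Prim
b & b & num ** Atom
b & b & num ** b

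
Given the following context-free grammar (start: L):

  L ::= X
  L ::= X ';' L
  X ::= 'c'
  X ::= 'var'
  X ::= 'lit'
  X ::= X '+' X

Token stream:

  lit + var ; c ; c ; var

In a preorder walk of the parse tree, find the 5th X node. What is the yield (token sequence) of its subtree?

[L [X [X lit] + [X var]] ; [L [X c] ; [L [X c] ; [L [X var]]]]]

c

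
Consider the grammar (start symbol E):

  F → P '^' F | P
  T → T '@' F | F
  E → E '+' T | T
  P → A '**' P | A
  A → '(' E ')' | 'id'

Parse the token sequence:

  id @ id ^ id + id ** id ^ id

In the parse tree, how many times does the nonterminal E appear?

2

[E [E [T [T [F [P [A id]]]] @ [F [P [A id]] ^ [F [P [A id]]]]]] + [T [F [P [A id] ** [P [A id]]] ^ [F [P [A id]]]]]]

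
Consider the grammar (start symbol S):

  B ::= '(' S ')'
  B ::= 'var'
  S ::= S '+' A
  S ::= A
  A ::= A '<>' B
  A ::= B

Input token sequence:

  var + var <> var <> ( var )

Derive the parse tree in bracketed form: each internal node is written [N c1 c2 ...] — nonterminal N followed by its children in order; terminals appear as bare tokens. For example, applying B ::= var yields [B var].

S
S + A
A + A
B + A
var + A
var + A <> B
var + A <> B <> B
var + B <> B <> B
var + var <> B <> B
var + var <> var <> B
var + var <> var <> ( S )
var + var <> var <> ( A )
var + var <> var <> ( B )
var + var <> var <> ( var )

[S [S [A [B var]]] + [A [A [A [B var]] <> [B var]] <> [B ( [S [A [B var]]] )]]]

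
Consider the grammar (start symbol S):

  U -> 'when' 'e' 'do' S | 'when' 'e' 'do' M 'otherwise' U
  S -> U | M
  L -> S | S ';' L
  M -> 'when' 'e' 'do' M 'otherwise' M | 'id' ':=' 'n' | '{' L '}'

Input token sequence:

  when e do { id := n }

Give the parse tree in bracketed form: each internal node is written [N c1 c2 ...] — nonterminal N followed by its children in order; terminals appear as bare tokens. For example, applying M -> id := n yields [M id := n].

[S [U when e do [S [M { [L [S [M id := n]]] }]]]]

S
U
when e do S
when e do M
when e do { L }
when e do { S }
when e do { M }
when e do { id := n }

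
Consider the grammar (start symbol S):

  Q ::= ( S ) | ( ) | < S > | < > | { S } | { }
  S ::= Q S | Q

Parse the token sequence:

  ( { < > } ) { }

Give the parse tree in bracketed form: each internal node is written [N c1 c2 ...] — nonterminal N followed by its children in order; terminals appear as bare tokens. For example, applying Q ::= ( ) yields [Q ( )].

[S [Q ( [S [Q { [S [Q < >]] }]] )] [S [Q { }]]]

S
Q S
( S ) S
( Q ) S
( { S } ) S
( { Q } ) S
( { < > } ) S
( { < > } ) Q
( { < > } ) { }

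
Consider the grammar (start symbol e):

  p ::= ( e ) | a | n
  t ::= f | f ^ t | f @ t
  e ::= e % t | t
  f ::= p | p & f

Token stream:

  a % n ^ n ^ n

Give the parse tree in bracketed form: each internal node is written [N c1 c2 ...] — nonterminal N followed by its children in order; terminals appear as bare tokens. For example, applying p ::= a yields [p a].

[e [e [t [f [p a]]]] % [t [f [p n]] ^ [t [f [p n]] ^ [t [f [p n]]]]]]

e
e % t
t % t
f % t
p % t
a % t
a % f ^ t
a % p ^ t
a % n ^ t
a % n ^ f ^ t
a % n ^ p ^ t
a % n ^ n ^ t
a % n ^ n ^ f
a % n ^ n ^ p
a % n ^ n ^ n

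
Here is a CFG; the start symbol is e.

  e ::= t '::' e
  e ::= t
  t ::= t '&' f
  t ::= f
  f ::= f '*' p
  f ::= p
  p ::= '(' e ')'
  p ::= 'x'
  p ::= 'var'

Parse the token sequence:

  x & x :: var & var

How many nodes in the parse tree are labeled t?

4

[e [t [t [f [p x]]] & [f [p x]]] :: [e [t [t [f [p var]]] & [f [p var]]]]]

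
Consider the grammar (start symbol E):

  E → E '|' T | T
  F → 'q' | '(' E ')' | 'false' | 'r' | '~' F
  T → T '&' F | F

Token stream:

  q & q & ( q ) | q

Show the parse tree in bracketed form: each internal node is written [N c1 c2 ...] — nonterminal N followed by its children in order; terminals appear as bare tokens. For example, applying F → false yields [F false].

[E [E [T [T [T [F q]] & [F q]] & [F ( [E [T [F q]]] )]]] | [T [F q]]]

E
E | T
T | T
T & F | T
T & F & F | T
F & F & F | T
q & F & F | T
q & q & F | T
q & q & ( E ) | T
q & q & ( T ) | T
q & q & ( F ) | T
q & q & ( q ) | T
q & q & ( q ) | F
q & q & ( q ) | q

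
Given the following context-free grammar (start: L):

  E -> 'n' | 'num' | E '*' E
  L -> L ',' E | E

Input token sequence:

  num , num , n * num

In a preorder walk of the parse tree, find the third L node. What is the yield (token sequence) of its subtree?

num

[L [L [L [E num]] , [E num]] , [E [E n] * [E num]]]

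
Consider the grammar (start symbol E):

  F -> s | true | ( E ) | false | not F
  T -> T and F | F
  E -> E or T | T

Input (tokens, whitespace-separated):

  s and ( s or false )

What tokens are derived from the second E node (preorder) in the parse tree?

[E [T [T [F s]] and [F ( [E [E [T [F s]]] or [T [F false]]] )]]]

s or false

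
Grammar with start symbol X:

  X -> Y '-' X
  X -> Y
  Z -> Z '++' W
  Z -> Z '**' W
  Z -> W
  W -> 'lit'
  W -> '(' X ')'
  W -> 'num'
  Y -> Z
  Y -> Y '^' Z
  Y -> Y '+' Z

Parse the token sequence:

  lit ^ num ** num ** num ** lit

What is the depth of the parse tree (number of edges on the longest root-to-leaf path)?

7

[X [Y [Y [Z [W lit]]] ^ [Z [Z [Z [Z [W num]] ** [W num]] ** [W num]] ** [W lit]]]]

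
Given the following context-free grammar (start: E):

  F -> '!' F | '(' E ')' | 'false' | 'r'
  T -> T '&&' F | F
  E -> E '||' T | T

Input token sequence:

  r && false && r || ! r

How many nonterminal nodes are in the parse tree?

[E [E [T [T [T [F r]] && [F false]] && [F r]]] || [T [F ! [F r]]]]

11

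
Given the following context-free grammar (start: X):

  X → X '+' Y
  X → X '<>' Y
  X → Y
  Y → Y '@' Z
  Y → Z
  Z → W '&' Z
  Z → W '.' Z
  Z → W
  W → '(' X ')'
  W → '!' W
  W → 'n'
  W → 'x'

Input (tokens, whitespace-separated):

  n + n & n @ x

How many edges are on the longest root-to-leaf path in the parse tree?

[X [X [Y [Z [W n]]]] + [Y [Y [Z [W n] & [Z [W n]]]] @ [Z [W x]]]]

6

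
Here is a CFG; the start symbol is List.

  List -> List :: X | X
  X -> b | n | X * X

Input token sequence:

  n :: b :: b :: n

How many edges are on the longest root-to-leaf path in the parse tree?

5

[List [List [List [List [X n]] :: [X b]] :: [X b]] :: [X n]]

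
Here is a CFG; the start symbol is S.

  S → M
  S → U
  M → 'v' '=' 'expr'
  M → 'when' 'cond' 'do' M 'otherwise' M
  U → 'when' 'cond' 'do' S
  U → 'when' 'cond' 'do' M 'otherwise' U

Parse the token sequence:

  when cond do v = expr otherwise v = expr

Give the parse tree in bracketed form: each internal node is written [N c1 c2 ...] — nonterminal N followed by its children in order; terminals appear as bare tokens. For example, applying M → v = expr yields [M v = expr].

[S [M when cond do [M v = expr] otherwise [M v = expr]]]

S
M
when cond do M otherwise M
when cond do v = expr otherwise M
when cond do v = expr otherwise v = expr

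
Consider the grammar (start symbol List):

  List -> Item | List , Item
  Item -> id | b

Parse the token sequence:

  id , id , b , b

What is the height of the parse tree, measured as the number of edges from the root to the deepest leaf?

[List [List [List [List [Item id]] , [Item id]] , [Item b]] , [Item b]]

5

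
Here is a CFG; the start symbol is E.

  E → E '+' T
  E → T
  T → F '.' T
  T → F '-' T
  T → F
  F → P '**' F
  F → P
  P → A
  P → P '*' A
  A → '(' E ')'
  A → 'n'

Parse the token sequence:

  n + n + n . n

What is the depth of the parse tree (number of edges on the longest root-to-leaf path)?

7

[E [E [E [T [F [P [A n]]]]] + [T [F [P [A n]]]]] + [T [F [P [A n]]] . [T [F [P [A n]]]]]]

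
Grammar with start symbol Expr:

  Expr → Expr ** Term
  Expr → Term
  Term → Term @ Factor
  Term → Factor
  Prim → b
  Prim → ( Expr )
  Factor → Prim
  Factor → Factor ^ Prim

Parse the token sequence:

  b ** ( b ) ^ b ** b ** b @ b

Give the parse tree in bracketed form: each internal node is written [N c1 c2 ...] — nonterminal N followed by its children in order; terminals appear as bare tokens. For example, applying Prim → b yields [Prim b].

[Expr [Expr [Expr [Expr [Term [Factor [Prim b]]]] ** [Term [Factor [Factor [Prim ( [Expr [Term [Factor [Prim b]]]] )]] ^ [Prim b]]]] ** [Term [Factor [Prim b]]]] ** [Term [Term [Factor [Prim b]]] @ [Factor [Prim b]]]]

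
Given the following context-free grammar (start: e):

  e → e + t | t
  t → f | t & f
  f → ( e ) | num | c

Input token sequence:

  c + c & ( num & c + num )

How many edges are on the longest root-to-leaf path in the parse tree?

[e [e [t [f c]]] + [t [t [f c]] & [f ( [e [e [t [t [f num]] & [f c]]] + [t [f num]]] )]]]

8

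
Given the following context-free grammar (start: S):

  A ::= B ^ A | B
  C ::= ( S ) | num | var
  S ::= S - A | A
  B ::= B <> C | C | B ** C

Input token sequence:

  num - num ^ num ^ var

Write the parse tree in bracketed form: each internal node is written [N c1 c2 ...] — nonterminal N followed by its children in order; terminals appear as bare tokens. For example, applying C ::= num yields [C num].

[S [S [A [B [C num]]]] - [A [B [C num]] ^ [A [B [C num]] ^ [A [B [C var]]]]]]

S
S - A
A - A
B - A
C - A
num - A
num - B ^ A
num - C ^ A
num - num ^ A
num - num ^ B ^ A
num - num ^ C ^ A
num - num ^ num ^ A
num - num ^ num ^ B
num - num ^ num ^ C
num - num ^ num ^ var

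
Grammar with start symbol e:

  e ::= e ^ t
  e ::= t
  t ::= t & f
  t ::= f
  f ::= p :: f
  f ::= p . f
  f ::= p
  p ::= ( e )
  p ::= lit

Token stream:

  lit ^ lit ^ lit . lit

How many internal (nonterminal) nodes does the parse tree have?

[e [e [e [t [f [p lit]]]] ^ [t [f [p lit]]]] ^ [t [f [p lit] . [f [p lit]]]]]

14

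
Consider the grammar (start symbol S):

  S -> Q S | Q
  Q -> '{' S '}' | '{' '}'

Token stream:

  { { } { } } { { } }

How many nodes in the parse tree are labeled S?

[S [Q { [S [Q { }] [S [Q { }]]] }] [S [Q { [S [Q { }]] }]]]

5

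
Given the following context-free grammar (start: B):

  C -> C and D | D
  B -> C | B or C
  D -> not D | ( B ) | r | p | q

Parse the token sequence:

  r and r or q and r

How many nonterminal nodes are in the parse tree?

[B [B [C [C [D r]] and [D r]]] or [C [C [D q]] and [D r]]]

10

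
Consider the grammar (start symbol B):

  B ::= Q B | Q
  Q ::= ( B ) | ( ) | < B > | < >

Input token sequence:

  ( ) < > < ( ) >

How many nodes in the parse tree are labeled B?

4

[B [Q ( )] [B [Q < >] [B [Q < [B [Q ( )]] >]]]]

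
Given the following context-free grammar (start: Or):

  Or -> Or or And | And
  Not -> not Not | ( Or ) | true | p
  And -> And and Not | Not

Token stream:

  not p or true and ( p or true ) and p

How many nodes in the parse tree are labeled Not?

7

[Or [Or [And [Not not [Not p]]]] or [And [And [And [Not true]] and [Not ( [Or [Or [And [Not p]]] or [And [Not true]]] )]] and [Not p]]]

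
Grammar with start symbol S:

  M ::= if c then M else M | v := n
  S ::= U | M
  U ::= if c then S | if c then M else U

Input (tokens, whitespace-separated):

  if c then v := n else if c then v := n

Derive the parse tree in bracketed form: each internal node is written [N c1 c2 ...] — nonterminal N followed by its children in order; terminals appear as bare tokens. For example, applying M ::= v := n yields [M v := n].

[S [U if c then [M v := n] else [U if c then [S [M v := n]]]]]

S
U
if c then M else U
if c then v := n else U
if c then v := n else if c then S
if c then v := n else if c then M
if c then v := n else if c then v := n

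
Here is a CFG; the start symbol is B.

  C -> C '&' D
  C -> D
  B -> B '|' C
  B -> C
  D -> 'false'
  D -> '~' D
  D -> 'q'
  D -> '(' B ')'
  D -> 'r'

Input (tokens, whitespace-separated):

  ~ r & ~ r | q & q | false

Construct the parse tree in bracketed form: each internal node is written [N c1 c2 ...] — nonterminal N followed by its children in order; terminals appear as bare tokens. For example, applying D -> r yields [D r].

B
B | C
B | C | C
C | C | C
C & D | C | C
D & D | C | C
~ D & D | C | C
~ r & D | C | C
~ r & ~ D | C | C
~ r & ~ r | C | C
~ r & ~ r | C & D | C
~ r & ~ r | D & D | C
~ r & ~ r | q & D | C
~ r & ~ r | q & q | C
~ r & ~ r | q & q | D
~ r & ~ r | q & q | false

[B [B [B [C [C [D ~ [D r]]] & [D ~ [D r]]]] | [C [C [D q]] & [D q]]] | [C [D false]]]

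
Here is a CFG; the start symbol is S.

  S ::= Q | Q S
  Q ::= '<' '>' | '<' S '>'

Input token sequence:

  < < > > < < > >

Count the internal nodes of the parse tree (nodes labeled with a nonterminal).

8

[S [Q < [S [Q < >]] >] [S [Q < [S [Q < >]] >]]]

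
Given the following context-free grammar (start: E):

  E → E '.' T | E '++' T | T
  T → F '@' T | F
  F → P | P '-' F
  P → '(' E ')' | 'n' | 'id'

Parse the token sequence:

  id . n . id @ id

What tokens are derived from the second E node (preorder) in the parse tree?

[E [E [E [T [F [P id]]]] . [T [F [P n]]]] . [T [F [P id]] @ [T [F [P id]]]]]

id . n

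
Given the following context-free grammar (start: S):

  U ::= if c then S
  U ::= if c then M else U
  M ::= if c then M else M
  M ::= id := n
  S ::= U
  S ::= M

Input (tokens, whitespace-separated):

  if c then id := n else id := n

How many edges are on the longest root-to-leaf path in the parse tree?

[S [M if c then [M id := n] else [M id := n]]]

3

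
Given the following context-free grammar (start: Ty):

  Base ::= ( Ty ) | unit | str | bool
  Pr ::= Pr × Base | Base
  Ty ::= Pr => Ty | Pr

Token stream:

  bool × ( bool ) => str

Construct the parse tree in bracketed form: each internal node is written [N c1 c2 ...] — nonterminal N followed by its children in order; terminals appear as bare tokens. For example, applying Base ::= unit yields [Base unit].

Ty
Pr => Ty
Pr × Base => Ty
Base × Base => Ty
bool × Base => Ty
bool × ( Ty ) => Ty
bool × ( Pr ) => Ty
bool × ( Base ) => Ty
bool × ( bool ) => Ty
bool × ( bool ) => Pr
bool × ( bool ) => Base
bool × ( bool ) => str

[Ty [Pr [Pr [Base bool]] × [Base ( [Ty [Pr [Base bool]]] )]] => [Ty [Pr [Base str]]]]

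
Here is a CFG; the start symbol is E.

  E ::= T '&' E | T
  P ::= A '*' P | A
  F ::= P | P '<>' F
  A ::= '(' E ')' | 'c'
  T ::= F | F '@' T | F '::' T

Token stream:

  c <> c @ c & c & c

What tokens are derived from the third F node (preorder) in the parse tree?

c

[E [T [F [P [A c]] <> [F [P [A c]]]] @ [T [F [P [A c]]]]] & [E [T [F [P [A c]]]] & [E [T [F [P [A c]]]]]]]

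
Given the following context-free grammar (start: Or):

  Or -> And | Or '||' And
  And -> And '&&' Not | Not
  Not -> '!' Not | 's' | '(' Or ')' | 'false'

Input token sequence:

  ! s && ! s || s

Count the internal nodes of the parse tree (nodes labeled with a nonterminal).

10

[Or [Or [And [And [Not ! [Not s]]] && [Not ! [Not s]]]] || [And [Not s]]]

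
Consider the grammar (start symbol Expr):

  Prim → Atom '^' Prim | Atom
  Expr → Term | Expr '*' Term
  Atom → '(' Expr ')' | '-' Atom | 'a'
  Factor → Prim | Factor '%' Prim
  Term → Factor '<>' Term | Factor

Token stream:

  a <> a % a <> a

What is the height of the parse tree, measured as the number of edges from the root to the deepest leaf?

[Expr [Term [Factor [Prim [Atom a]]] <> [Term [Factor [Factor [Prim [Atom a]]] % [Prim [Atom a]]] <> [Term [Factor [Prim [Atom a]]]]]]]

7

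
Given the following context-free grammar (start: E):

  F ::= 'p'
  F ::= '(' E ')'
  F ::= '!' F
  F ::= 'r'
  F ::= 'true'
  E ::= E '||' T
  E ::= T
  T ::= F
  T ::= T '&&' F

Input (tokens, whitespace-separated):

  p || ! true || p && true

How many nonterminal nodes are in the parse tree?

[E [E [E [T [F p]]] || [T [F ! [F true]]]] || [T [T [F p]] && [F true]]]

12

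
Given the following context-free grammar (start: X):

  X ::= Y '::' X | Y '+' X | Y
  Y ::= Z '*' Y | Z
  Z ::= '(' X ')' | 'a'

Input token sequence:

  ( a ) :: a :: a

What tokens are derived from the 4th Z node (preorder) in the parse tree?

[X [Y [Z ( [X [Y [Z a]]] )]] :: [X [Y [Z a]] :: [X [Y [Z a]]]]]

a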